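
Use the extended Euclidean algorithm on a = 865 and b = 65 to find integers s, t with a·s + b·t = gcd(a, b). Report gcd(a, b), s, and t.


Euclidean algorithm on (865, 65) — divide until remainder is 0:
  865 = 13 · 65 + 20
  65 = 3 · 20 + 5
  20 = 4 · 5 + 0
gcd(865, 65) = 5.
Track Bezout coefficients alongside the remainders: start with r₀ = 865 = a·1 + b·0 (s = 1, t = 0) and r₁ = 65 = a·0 + b·1 (s = 0, t = 1); each new remainder r_{k+1} = r_{k-1} − q_k·r_k inherits s_{k+1} = s_{k-1} − q_k·s_k, t_{k+1} = t_{k-1} − q_k·t_k, so r_k = a·s_k + b·t_k at every step:
  q = 13: r = 20, s = 1 − 13·0 = 1, t = 0 − 13·1 = -13  (check: 865·1 + 65·(-13) = 20)
  q = 3: r = 5, s = 0 − 3·1 = -3, t = 1 − 3·(-13) = 40  (check: 865·(-3) + 65·40 = 5)
The row with r = 5 (the gcd) gives the Bezout coefficients s = -3, t = 40.
Result: 865 · (-3) + 65 · (40) = 5.

gcd(865, 65) = 5; s = -3, t = 40 (check: 865·(-3) + 65·40 = 5).


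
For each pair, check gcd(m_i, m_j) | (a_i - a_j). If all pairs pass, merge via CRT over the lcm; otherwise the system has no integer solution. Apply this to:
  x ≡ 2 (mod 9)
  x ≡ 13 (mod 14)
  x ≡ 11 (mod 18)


Moduli 9, 14, 18 are not pairwise coprime, so CRT works modulo lcm(m_i) when all pairwise compatibility conditions hold.
Pairwise compatibility: gcd(m_i, m_j) must divide a_i - a_j for every pair.
Merge one congruence at a time:
  Start: x ≡ 2 (mod 9).
  Combine with x ≡ 13 (mod 14): gcd(9, 14) = 1; 13 - 2 = 11, which IS divisible by 1, so compatible.
    Write x = 2 + 9·t and substitute into x ≡ 13 (mod 14): 9·t ≡ 13 − 2 = 11 (mod 14).
    The inverse of 9 mod 14 is 11 (since 9·11 = 99 = 7·14 + 1), so t ≡ 11·11 = 121 ≡ 9 (mod 14).
    Then x = 2 + 9·9 = 83, valid modulo lcm(9, 14) = 126: x ≡ 83 (mod 126).
  Combine with x ≡ 11 (mod 18): gcd(126, 18) = 18; 11 - 83 = -72, which IS divisible by 18, so compatible.
    Write x = 83 + 126·t and substitute into x ≡ 11 (mod 18): 126·t ≡ 11 − 83 = -72 (mod 18).
    Divide the congruence (and modulus) by g = 18: 7·t ≡ -4 (mod 1).
    Modulo 1 every t works; take t = 0.
    Then x = 83 + 126·0 = 83, valid modulo lcm(126, 18) = 126: x ≡ 83 (mod 126).
Verify: 83 mod 9 = 2, 83 mod 14 = 13, 83 mod 18 = 11.

x ≡ 83 (mod 126).


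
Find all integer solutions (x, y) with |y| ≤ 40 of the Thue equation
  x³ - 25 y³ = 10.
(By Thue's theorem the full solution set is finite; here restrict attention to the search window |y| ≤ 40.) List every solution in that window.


The equation is x³ - 25y³ = 10. For fixed y, x³ = 25·y³ + 10, so a solution requires the RHS to be a perfect cube.
Strategy: iterate y from -40 to 40, compute RHS = 25·y³ + 10, and check whether it is a (positive or negative) perfect cube.
Check small values of y:
  y = 0: RHS = 10 is not a perfect cube.
  y = 1: RHS = 35 is not a perfect cube.
  y = -1: RHS = -15 is not a perfect cube.
  y = 2: RHS = 210 is not a perfect cube.
  y = -2: RHS = -190 is not a perfect cube.
  y = 3: RHS = 685 is not a perfect cube.
  y = -3: RHS = -665 is not a perfect cube.
Continuing the search up to |y| = 40 finds no solutions either.
No (x, y) in the scanned range satisfies the equation.

No integer solutions with |y| ≤ 40.


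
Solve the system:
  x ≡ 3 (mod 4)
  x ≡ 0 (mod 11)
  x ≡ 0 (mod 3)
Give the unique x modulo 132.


Moduli 4, 11, 3 are pairwise coprime; by CRT there is a unique solution modulo M = 4 · 11 · 3 = 132.
Solve pairwise, accumulating the modulus:
  Start with x ≡ 3 (mod 4).
  Combine with x ≡ 0 (mod 11): since gcd(4, 11) = 1, we get a unique residue mod 44.
    Write x = 3 + 4·t and substitute into x ≡ 0 (mod 11): 4·t ≡ 0 − 3 = -3 (mod 11).
    Reduce coefficients mod 11: 4·t ≡ 8 (mod 11).
    The inverse of 4 mod 11 is 3 (since 4·3 = 12 = 1·11 + 1), so t ≡ 3·8 = 24 ≡ 2 (mod 11).
    Then x = 3 + 4·2 = 11, valid modulo lcm(4, 11) = 44: x ≡ 11 (mod 44).
  Combine with x ≡ 0 (mod 3): since gcd(44, 3) = 1, we get a unique residue mod 132.
    Write x = 11 + 44·t and substitute into x ≡ 0 (mod 3): 44·t ≡ 0 − 11 = -11 (mod 3).
    Reduce coefficients mod 3: 2·t ≡ 1 (mod 3).
    The inverse of 2 mod 3 is 2 (since 2·2 = 4 = 1·3 + 1), so t ≡ 2·1 = 2 ≡ 2 (mod 3).
    Then x = 11 + 44·2 = 99, valid modulo lcm(44, 3) = 132: x ≡ 99 (mod 132).
Verify: 99 mod 4 = 3 ✓, 99 mod 11 = 0 ✓, 99 mod 3 = 0 ✓.

x ≡ 99 (mod 132).


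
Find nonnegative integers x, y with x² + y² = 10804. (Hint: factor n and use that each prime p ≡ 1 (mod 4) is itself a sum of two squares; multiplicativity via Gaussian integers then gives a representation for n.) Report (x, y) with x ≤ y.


Step 1: Factor n = 10804 = 2^2 · 37 · 73.
Step 2: Check the mod-4 condition on each prime factor: 2 = 2 (special); 37 ≡ 1 (mod 4), exponent 1; 73 ≡ 1 (mod 4), exponent 1.
All primes ≡ 3 (mod 4) appear to even exponent (or don't appear), so by the two-squares theorem n IS expressible as a sum of two squares.
Step 3: Build a representation. Group n = k² · m with k = 2 and m = 37 · 73 = 2701 (a product of primes ≡ 1 (mod 4)); a representation of m scales to one of n via (k·x)² + (k·y)² = k²(x² + y²). Each prime p ≡ 1 (mod 4) is itself a sum of two squares; find a² by testing p − a² for a perfect square:
  37: 37 − 1² = 36 = 6² ⇒ 37 = 1² + 6².
  73: 73 − 1² = 72, 73 − 2² = 69, 73 − 3² = 64 = 8² ⇒ 73 = 3² + 8².
  Combine using the Brahmagupta–Fibonacci identity (a² + b²)(c² + d²) = (ac − bd)² + (ad + bc)² = (ac + bd)² + (ad − bc)²:
  37 · 73 = 2701: from (1² + 6²)(3² + 8²), take (1·3 − 6·8, 1·8 + 6·3) = (3 − 48, 8 + 18) = (-45, 26); dropping signs (only squares matter) gives (45, 26); check 45² + 26² = 2025 + 676 = 2701 ✓.
  Scale by k = 2: (2·45, 2·26) = (90, 52).
Step 4: Order so x ≤ y and verify: 52² + 90² = 2704 + 8100 = 10804 = n. ✓

n = 10804 = 52² + 90² (one valid representation with x ≤ y).


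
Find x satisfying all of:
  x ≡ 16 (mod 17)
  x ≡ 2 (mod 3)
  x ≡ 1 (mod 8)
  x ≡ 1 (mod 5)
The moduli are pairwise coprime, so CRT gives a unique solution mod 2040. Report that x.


Product of moduli M = 17 · 3 · 8 · 5 = 2040.
Merge one congruence at a time:
  Start: x ≡ 16 (mod 17).
  Combine with x ≡ 2 (mod 3); new modulus lcm = 51.
    Write x = 16 + 17·t and substitute into x ≡ 2 (mod 3): 17·t ≡ 2 − 16 = -14 (mod 3).
    Reduce coefficients mod 3: 2·t ≡ 1 (mod 3).
    The inverse of 2 mod 3 is 2 (since 2·2 = 4 = 1·3 + 1), so t ≡ 2·1 = 2 ≡ 2 (mod 3).
    Then x = 16 + 17·2 = 50, valid modulo lcm(17, 3) = 51: x ≡ 50 (mod 51).
  Combine with x ≡ 1 (mod 8); new modulus lcm = 408.
    Write x = 50 + 51·t and substitute into x ≡ 1 (mod 8): 51·t ≡ 1 − 50 = -49 (mod 8).
    Reduce coefficients mod 8: 3·t ≡ 7 (mod 8).
    The inverse of 3 mod 8 is 3 (since 3·3 = 9 = 1·8 + 1), so t ≡ 3·7 = 21 ≡ 5 (mod 8).
    Then x = 50 + 51·5 = 305, valid modulo lcm(51, 8) = 408: x ≡ 305 (mod 408).
  Combine with x ≡ 1 (mod 5); new modulus lcm = 2040.
    Write x = 305 + 408·t and substitute into x ≡ 1 (mod 5): 408·t ≡ 1 − 305 = -304 (mod 5).
    Reduce coefficients mod 5: 3·t ≡ 1 (mod 5).
    The inverse of 3 mod 5 is 2 (since 3·2 = 6 = 1·5 + 1), so t ≡ 2·1 = 2 ≡ 2 (mod 5).
    Then x = 305 + 408·2 = 1121, valid modulo lcm(408, 5) = 2040: x ≡ 1121 (mod 2040).
Verify against each original: 1121 mod 17 = 16, 1121 mod 3 = 2, 1121 mod 8 = 1, 1121 mod 5 = 1.

x ≡ 1121 (mod 2040).


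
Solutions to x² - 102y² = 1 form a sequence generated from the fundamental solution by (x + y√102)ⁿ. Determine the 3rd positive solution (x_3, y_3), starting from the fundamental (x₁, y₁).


Step 1: Find the fundamental solution (x₁, y₁) of x² - 102y² = 1.
  Expand √102 as a continued fraction. a₀ = ⌊√102⌋ = 10; iterate m_{k+1} = d_k·a_k − m_k, d_{k+1} = (102 − m_{k+1}²)/d_k, a_{k+1} = ⌊(a₀ + m_{k+1})/d_{k+1}⌋ (starting m₀ = 0, d₀ = 1), with convergents p_k = a_k·p_{k-1} + p_{k-2}, q_k = a_k·q_{k-1} + q_{k-2} (p₋₁ = 1, q₋₁ = 0):
  k = 0: a₀ = 10; p₀/q₀ = 10/1; p₀² − 102·q₀² = 100 − 102 = -2.
  k = 1: m = 10, d = 2, a = ⌊(10 + 10)/2⌋ = 10; p/q = (10·10 + 1)/(10·1 + 0) = 101/10; p² − 102·q² = 10201 − 10200 = 1.
  The first convergent with p² − 102·q² = 1 gives the fundamental solution (x₁, y₁) = (101, 10).
Step 2: Apply the recurrence (x_{n+1}, y_{n+1}) = (x₁x_n + 102y₁y_n, x₁y_n + y₁x_n) repeatedly.
  From (x_1, y_1) = (101, 10): x_2 = 101·101 + 102·10·10 = 20401; y_2 = 101·10 + 10·101 = 2020.
  From (x_2, y_2) = (20401, 2020): x_3 = 101·20401 + 102·10·2020 = 4120901; y_3 = 101·2020 + 10·20401 = 408030.
Step 3: Verify x_3² - 102·y_3² = 16981825051801 - 16981825051800 = 1 (should be 1). ✓

(x_1, y_1) = (101, 10); (x_3, y_3) = (4120901, 408030).


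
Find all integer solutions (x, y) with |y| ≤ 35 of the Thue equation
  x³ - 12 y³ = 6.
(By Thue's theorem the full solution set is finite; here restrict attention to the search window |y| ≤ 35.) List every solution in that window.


The equation is x³ - 12y³ = 6. For fixed y, x³ = 12·y³ + 6, so a solution requires the RHS to be a perfect cube.
Strategy: iterate y from -35 to 35, compute RHS = 12·y³ + 6, and check whether it is a (positive or negative) perfect cube.
Check small values of y:
  y = 0: RHS = 6 is not a perfect cube.
  y = 1: RHS = 18 is not a perfect cube.
  y = -1: RHS = -6 is not a perfect cube.
  y = 2: RHS = 102 is not a perfect cube.
  y = -2: RHS = -90 is not a perfect cube.
  y = 3: RHS = 330 is not a perfect cube.
  y = -3: RHS = -318 is not a perfect cube.
Continuing the search up to |y| = 35 finds no solutions either.
No (x, y) in the scanned range satisfies the equation.

No integer solutions with |y| ≤ 35.


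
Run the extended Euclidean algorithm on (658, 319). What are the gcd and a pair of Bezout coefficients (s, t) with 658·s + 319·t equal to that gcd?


Euclidean algorithm on (658, 319) — divide until remainder is 0:
  658 = 2 · 319 + 20
  319 = 15 · 20 + 19
  20 = 1 · 19 + 1
  19 = 19 · 1 + 0
gcd(658, 319) = 1.
Track Bezout coefficients alongside the remainders: start with r₀ = 658 = a·1 + b·0 (s = 1, t = 0) and r₁ = 319 = a·0 + b·1 (s = 0, t = 1); each new remainder r_{k+1} = r_{k-1} − q_k·r_k inherits s_{k+1} = s_{k-1} − q_k·s_k, t_{k+1} = t_{k-1} − q_k·t_k, so r_k = a·s_k + b·t_k at every step:
  q = 2: r = 20, s = 1 − 2·0 = 1, t = 0 − 2·1 = -2  (check: 658·1 + 319·(-2) = 20)
  q = 15: r = 19, s = 0 − 15·1 = -15, t = 1 − 15·(-2) = 31  (check: 658·(-15) + 319·31 = 19)
  q = 1: r = 1, s = 1 − 1·(-15) = 16, t = -2 − 1·31 = -33  (check: 658·16 + 319·(-33) = 1)
The row with r = 1 (the gcd) gives the Bezout coefficients s = 16, t = -33.
Result: 658 · (16) + 319 · (-33) = 1.

gcd(658, 319) = 1; s = 16, t = -33 (check: 658·16 + 319·(-33) = 1).


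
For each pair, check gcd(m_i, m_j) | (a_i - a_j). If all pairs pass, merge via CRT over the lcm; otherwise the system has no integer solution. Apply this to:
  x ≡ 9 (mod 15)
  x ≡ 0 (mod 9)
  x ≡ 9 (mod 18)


Moduli 15, 9, 18 are not pairwise coprime, so CRT works modulo lcm(m_i) when all pairwise compatibility conditions hold.
Pairwise compatibility: gcd(m_i, m_j) must divide a_i - a_j for every pair.
Merge one congruence at a time:
  Start: x ≡ 9 (mod 15).
  Combine with x ≡ 0 (mod 9): gcd(15, 9) = 3; 0 - 9 = -9, which IS divisible by 3, so compatible.
    Write x = 9 + 15·t and substitute into x ≡ 0 (mod 9): 15·t ≡ 0 − 9 = -9 (mod 9).
    Divide the congruence (and modulus) by g = 3: 5·t ≡ -3 (mod 3).
    Reduce coefficients mod 3: 2·t ≡ 0 (mod 3).
    The inverse of 2 mod 3 is 2 (since 2·2 = 4 = 1·3 + 1), so t ≡ 2·0 = 0 ≡ 0 (mod 3).
    Then x = 9 + 15·0 = 9, valid modulo lcm(15, 9) = 45: x ≡ 9 (mod 45).
  Combine with x ≡ 9 (mod 18): gcd(45, 18) = 9; 9 - 9 = 0, which IS divisible by 9, so compatible.
    Write x = 9 + 45·t and substitute into x ≡ 9 (mod 18): 45·t ≡ 9 − 9 = 0 (mod 18).
    Divide the congruence (and modulus) by g = 9: 5·t ≡ 0 (mod 2).
    Reduce coefficients mod 2: 1·t ≡ 0 (mod 2).
    So t ≡ 0 (mod 2).
    Then x = 9 + 45·0 = 9, valid modulo lcm(45, 18) = 90: x ≡ 9 (mod 90).
Verify: 9 mod 15 = 9, 9 mod 9 = 0, 9 mod 18 = 9.

x ≡ 9 (mod 90).


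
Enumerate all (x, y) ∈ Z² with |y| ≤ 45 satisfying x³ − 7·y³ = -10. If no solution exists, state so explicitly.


The equation is x³ - 7y³ = -10. For fixed y, x³ = 7·y³ − 10, so a solution requires the RHS to be a perfect cube.
Strategy: iterate y from -45 to 45, compute RHS = 7·y³ − 10, and check whether it is a (positive or negative) perfect cube.
Check small values of y:
  y = 0: RHS = -10 is not a perfect cube.
  y = 1: RHS = -3 is not a perfect cube.
  y = -1: RHS = -17 is not a perfect cube.
  y = 2: RHS = 46 is not a perfect cube.
  y = -2: RHS = -66 is not a perfect cube.
  y = 3: RHS = 179 is not a perfect cube.
  y = -3: RHS = -199 is not a perfect cube.
Continuing the search up to |y| = 45 finds no solutions either.
No (x, y) in the scanned range satisfies the equation.

No integer solutions with |y| ≤ 45.


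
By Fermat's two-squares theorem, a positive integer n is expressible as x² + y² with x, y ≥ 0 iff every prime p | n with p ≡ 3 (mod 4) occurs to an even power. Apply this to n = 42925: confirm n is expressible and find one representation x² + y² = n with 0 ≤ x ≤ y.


Step 1: Factor n = 42925 = 5^2 · 17 · 101.
Step 2: Check the mod-4 condition on each prime factor: 5 ≡ 1 (mod 4), exponent 2; 17 ≡ 1 (mod 4), exponent 1; 101 ≡ 1 (mod 4), exponent 1.
All primes ≡ 3 (mod 4) appear to even exponent (or don't appear), so by the two-squares theorem n IS expressible as a sum of two squares.
Step 3: Build a representation. Group n = k² · m with k = 5 and m = 17 · 101 = 1717 (a product of primes ≡ 1 (mod 4)); a representation of m scales to one of n via (k·x)² + (k·y)² = k²(x² + y²). Each prime p ≡ 1 (mod 4) is itself a sum of two squares; find a² by testing p − a² for a perfect square:
  17: 17 − 1² = 16 = 4² ⇒ 17 = 1² + 4².
  101: 101 − 1² = 100 = 10² ⇒ 101 = 1² + 10².
  Combine using the Brahmagupta–Fibonacci identity (a² + b²)(c² + d²) = (ac − bd)² + (ad + bc)² = (ac + bd)² + (ad − bc)²:
  17 · 101 = 1717: from (1² + 4²)(1² + 10²), take (1·1 − 4·10, 1·10 + 4·1) = (1 − 40, 10 + 4) = (-39, 14); dropping signs (only squares matter) gives (39, 14); check 39² + 14² = 1521 + 196 = 1717 ✓.
  Scale by k = 5: (5·39, 5·14) = (195, 70).
Step 4: Order so x ≤ y and verify: 70² + 195² = 4900 + 38025 = 42925 = n. ✓

n = 42925 = 70² + 195² (one valid representation with x ≤ y).


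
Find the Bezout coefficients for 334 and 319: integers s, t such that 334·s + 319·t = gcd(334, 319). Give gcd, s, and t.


Euclidean algorithm on (334, 319) — divide until remainder is 0:
  334 = 1 · 319 + 15
  319 = 21 · 15 + 4
  15 = 3 · 4 + 3
  4 = 1 · 3 + 1
  3 = 3 · 1 + 0
gcd(334, 319) = 1.
Track Bezout coefficients alongside the remainders: start with r₀ = 334 = a·1 + b·0 (s = 1, t = 0) and r₁ = 319 = a·0 + b·1 (s = 0, t = 1); each new remainder r_{k+1} = r_{k-1} − q_k·r_k inherits s_{k+1} = s_{k-1} − q_k·s_k, t_{k+1} = t_{k-1} − q_k·t_k, so r_k = a·s_k + b·t_k at every step:
  q = 1: r = 15, s = 1 − 1·0 = 1, t = 0 − 1·1 = -1  (check: 334·1 + 319·(-1) = 15)
  q = 21: r = 4, s = 0 − 21·1 = -21, t = 1 − 21·(-1) = 22  (check: 334·(-21) + 319·22 = 4)
  q = 3: r = 3, s = 1 − 3·(-21) = 64, t = -1 − 3·22 = -67  (check: 334·64 + 319·(-67) = 3)
  q = 1: r = 1, s = -21 − 1·64 = -85, t = 22 − 1·(-67) = 89  (check: 334·(-85) + 319·89 = 1)
The row with r = 1 (the gcd) gives the Bezout coefficients s = -85, t = 89.
Result: 334 · (-85) + 319 · (89) = 1.

gcd(334, 319) = 1; s = -85, t = 89 (check: 334·(-85) + 319·89 = 1).


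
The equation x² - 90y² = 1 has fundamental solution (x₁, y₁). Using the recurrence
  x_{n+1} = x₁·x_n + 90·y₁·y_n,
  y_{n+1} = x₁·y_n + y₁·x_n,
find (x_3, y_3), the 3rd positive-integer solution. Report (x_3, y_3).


Step 1: Find the fundamental solution (x₁, y₁) of x² - 90y² = 1.
  Expand √90 as a continued fraction. a₀ = ⌊√90⌋ = 9; iterate m_{k+1} = d_k·a_k − m_k, d_{k+1} = (90 − m_{k+1}²)/d_k, a_{k+1} = ⌊(a₀ + m_{k+1})/d_{k+1}⌋ (starting m₀ = 0, d₀ = 1), with convergents p_k = a_k·p_{k-1} + p_{k-2}, q_k = a_k·q_{k-1} + q_{k-2} (p₋₁ = 1, q₋₁ = 0):
  k = 0: a₀ = 9; p₀/q₀ = 9/1; p₀² − 90·q₀² = 81 − 90 = -9.
  k = 1: m = 9, d = 9, a = ⌊(9 + 9)/9⌋ = 2; p/q = (2·9 + 1)/(2·1 + 0) = 19/2; p² − 90·q² = 361 − 360 = 1.
  The first convergent with p² − 90·q² = 1 gives the fundamental solution (x₁, y₁) = (19, 2).
Step 2: Apply the recurrence (x_{n+1}, y_{n+1}) = (x₁x_n + 90y₁y_n, x₁y_n + y₁x_n) repeatedly.
  From (x_1, y_1) = (19, 2): x_2 = 19·19 + 90·2·2 = 721; y_2 = 19·2 + 2·19 = 76.
  From (x_2, y_2) = (721, 76): x_3 = 19·721 + 90·2·76 = 27379; y_3 = 19·76 + 2·721 = 2886.
Step 3: Verify x_3² - 90·y_3² = 749609641 - 749609640 = 1 (should be 1). ✓

(x_1, y_1) = (19, 2); (x_3, y_3) = (27379, 2886).


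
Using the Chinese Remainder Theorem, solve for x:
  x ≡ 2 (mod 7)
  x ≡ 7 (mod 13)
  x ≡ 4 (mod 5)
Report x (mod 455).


Moduli 7, 13, 5 are pairwise coprime; by CRT there is a unique solution modulo M = 7 · 13 · 5 = 455.
Solve pairwise, accumulating the modulus:
  Start with x ≡ 2 (mod 7).
  Combine with x ≡ 7 (mod 13): since gcd(7, 13) = 1, we get a unique residue mod 91.
    Write x = 2 + 7·t and substitute into x ≡ 7 (mod 13): 7·t ≡ 7 − 2 = 5 (mod 13).
    The inverse of 7 mod 13 is 2 (since 7·2 = 14 = 1·13 + 1), so t ≡ 2·5 = 10 ≡ 10 (mod 13).
    Then x = 2 + 7·10 = 72, valid modulo lcm(7, 13) = 91: x ≡ 72 (mod 91).
  Combine with x ≡ 4 (mod 5): since gcd(91, 5) = 1, we get a unique residue mod 455.
    Write x = 72 + 91·t and substitute into x ≡ 4 (mod 5): 91·t ≡ 4 − 72 = -68 (mod 5).
    Reduce coefficients mod 5: 1·t ≡ 2 (mod 5).
    So t ≡ 2 (mod 5).
    Then x = 72 + 91·2 = 254, valid modulo lcm(91, 5) = 455: x ≡ 254 (mod 455).
Verify: 254 mod 7 = 2 ✓, 254 mod 13 = 7 ✓, 254 mod 5 = 4 ✓.

x ≡ 254 (mod 455).


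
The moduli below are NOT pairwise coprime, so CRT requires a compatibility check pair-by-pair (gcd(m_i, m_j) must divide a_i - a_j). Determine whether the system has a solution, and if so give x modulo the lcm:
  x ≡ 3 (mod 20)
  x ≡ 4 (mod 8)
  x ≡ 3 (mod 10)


Moduli 20, 8, 10 are not pairwise coprime, so CRT works modulo lcm(m_i) when all pairwise compatibility conditions hold.
Pairwise compatibility: gcd(m_i, m_j) must divide a_i - a_j for every pair.
Merge one congruence at a time:
  Start: x ≡ 3 (mod 20).
  Combine with x ≡ 4 (mod 8): gcd(20, 8) = 4, and 4 - 3 = 1 is NOT divisible by 4.
    ⇒ system is inconsistent (no integer solution).

No solution (the system is inconsistent).


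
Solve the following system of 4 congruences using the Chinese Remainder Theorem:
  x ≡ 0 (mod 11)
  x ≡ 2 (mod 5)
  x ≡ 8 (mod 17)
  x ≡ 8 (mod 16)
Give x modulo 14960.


Product of moduli M = 11 · 5 · 17 · 16 = 14960.
Merge one congruence at a time:
  Start: x ≡ 0 (mod 11).
  Combine with x ≡ 2 (mod 5); new modulus lcm = 55.
    Write x = 0 + 11·t and substitute into x ≡ 2 (mod 5): 11·t ≡ 2 − 0 = 2 (mod 5).
    Reduce coefficients mod 5: 1·t ≡ 2 (mod 5).
    So t ≡ 2 (mod 5).
    Then x = 0 + 11·2 = 22, valid modulo lcm(11, 5) = 55: x ≡ 22 (mod 55).
  Combine with x ≡ 8 (mod 17); new modulus lcm = 935.
    Write x = 22 + 55·t and substitute into x ≡ 8 (mod 17): 55·t ≡ 8 − 22 = -14 (mod 17).
    Reduce coefficients mod 17: 4·t ≡ 3 (mod 17).
    The inverse of 4 mod 17 is 13 (since 4·13 = 52 = 3·17 + 1), so t ≡ 13·3 = 39 ≡ 5 (mod 17).
    Then x = 22 + 55·5 = 297, valid modulo lcm(55, 17) = 935: x ≡ 297 (mod 935).
  Combine with x ≡ 8 (mod 16); new modulus lcm = 14960.
    Write x = 297 + 935·t and substitute into x ≡ 8 (mod 16): 935·t ≡ 8 − 297 = -289 (mod 16).
    Reduce coefficients mod 16: 7·t ≡ 15 (mod 16).
    The inverse of 7 mod 16 is 7 (since 7·7 = 49 = 3·16 + 1), so t ≡ 7·15 = 105 ≡ 9 (mod 16).
    Then x = 297 + 935·9 = 8712, valid modulo lcm(935, 16) = 14960: x ≡ 8712 (mod 14960).
Verify against each original: 8712 mod 11 = 0, 8712 mod 5 = 2, 8712 mod 17 = 8, 8712 mod 16 = 8.

x ≡ 8712 (mod 14960).


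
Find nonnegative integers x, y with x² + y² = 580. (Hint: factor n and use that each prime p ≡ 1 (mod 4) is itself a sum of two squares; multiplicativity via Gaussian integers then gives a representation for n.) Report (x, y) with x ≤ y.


Step 1: Factor n = 580 = 2^2 · 5 · 29.
Step 2: Check the mod-4 condition on each prime factor: 2 = 2 (special); 5 ≡ 1 (mod 4), exponent 1; 29 ≡ 1 (mod 4), exponent 1.
All primes ≡ 3 (mod 4) appear to even exponent (or don't appear), so by the two-squares theorem n IS expressible as a sum of two squares.
Step 3: Build a representation. Group n = k² · m with k = 2 and m = 5 · 29 = 145 (a product of primes ≡ 1 (mod 4)); a representation of m scales to one of n via (k·x)² + (k·y)² = k²(x² + y²). Each prime p ≡ 1 (mod 4) is itself a sum of two squares; find a² by testing p − a² for a perfect square:
  5: 5 − 1² = 4 = 2² ⇒ 5 = 1² + 2².
  29: 29 − 1² = 28, 29 − 2² = 25 = 5² ⇒ 29 = 2² + 5².
  Combine using the Brahmagupta–Fibonacci identity (a² + b²)(c² + d²) = (ac − bd)² + (ad + bc)² = (ac + bd)² + (ad − bc)²:
  5 · 29 = 145: from (1² + 2²)(2² + 5²), take (1·2 − 2·5, 1·5 + 2·2) = (2 − 10, 5 + 4) = (-8, 9); dropping signs (only squares matter) gives (8, 9); check 8² + 9² = 64 + 81 = 145 ✓.
  Scale by k = 2: (2·8, 2·9) = (16, 18).
Step 4: Order so x ≤ y and verify: 16² + 18² = 256 + 324 = 580 = n. ✓

n = 580 = 16² + 18² (one valid representation with x ≤ y).


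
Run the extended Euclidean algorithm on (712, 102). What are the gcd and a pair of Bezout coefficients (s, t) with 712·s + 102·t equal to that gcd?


Euclidean algorithm on (712, 102) — divide until remainder is 0:
  712 = 6 · 102 + 100
  102 = 1 · 100 + 2
  100 = 50 · 2 + 0
gcd(712, 102) = 2.
Track Bezout coefficients alongside the remainders: start with r₀ = 712 = a·1 + b·0 (s = 1, t = 0) and r₁ = 102 = a·0 + b·1 (s = 0, t = 1); each new remainder r_{k+1} = r_{k-1} − q_k·r_k inherits s_{k+1} = s_{k-1} − q_k·s_k, t_{k+1} = t_{k-1} − q_k·t_k, so r_k = a·s_k + b·t_k at every step:
  q = 6: r = 100, s = 1 − 6·0 = 1, t = 0 − 6·1 = -6  (check: 712·1 + 102·(-6) = 100)
  q = 1: r = 2, s = 0 − 1·1 = -1, t = 1 − 1·(-6) = 7  (check: 712·(-1) + 102·7 = 2)
The row with r = 2 (the gcd) gives the Bezout coefficients s = -1, t = 7.
Result: 712 · (-1) + 102 · (7) = 2.

gcd(712, 102) = 2; s = -1, t = 7 (check: 712·(-1) + 102·7 = 2).


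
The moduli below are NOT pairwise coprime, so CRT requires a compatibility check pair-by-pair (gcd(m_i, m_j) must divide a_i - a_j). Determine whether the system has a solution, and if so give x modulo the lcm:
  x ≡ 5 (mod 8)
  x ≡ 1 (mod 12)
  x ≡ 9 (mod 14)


Moduli 8, 12, 14 are not pairwise coprime, so CRT works modulo lcm(m_i) when all pairwise compatibility conditions hold.
Pairwise compatibility: gcd(m_i, m_j) must divide a_i - a_j for every pair.
Merge one congruence at a time:
  Start: x ≡ 5 (mod 8).
  Combine with x ≡ 1 (mod 12): gcd(8, 12) = 4; 1 - 5 = -4, which IS divisible by 4, so compatible.
    Write x = 5 + 8·t and substitute into x ≡ 1 (mod 12): 8·t ≡ 1 − 5 = -4 (mod 12).
    Divide the congruence (and modulus) by g = 4: 2·t ≡ -1 (mod 3).
    Reduce coefficients mod 3: 2·t ≡ 2 (mod 3).
    The inverse of 2 mod 3 is 2 (since 2·2 = 4 = 1·3 + 1), so t ≡ 2·2 = 4 ≡ 1 (mod 3).
    Then x = 5 + 8·1 = 13, valid modulo lcm(8, 12) = 24: x ≡ 13 (mod 24).
  Combine with x ≡ 9 (mod 14): gcd(24, 14) = 2; 9 - 13 = -4, which IS divisible by 2, so compatible.
    Write x = 13 + 24·t and substitute into x ≡ 9 (mod 14): 24·t ≡ 9 − 13 = -4 (mod 14).
    Divide the congruence (and modulus) by g = 2: 12·t ≡ -2 (mod 7).
    Reduce coefficients mod 7: 5·t ≡ 5 (mod 7).
    The inverse of 5 mod 7 is 3 (since 5·3 = 15 = 2·7 + 1), so t ≡ 3·5 = 15 ≡ 1 (mod 7).
    Then x = 13 + 24·1 = 37, valid modulo lcm(24, 14) = 168: x ≡ 37 (mod 168).
Verify: 37 mod 8 = 5, 37 mod 12 = 1, 37 mod 14 = 9.

x ≡ 37 (mod 168).


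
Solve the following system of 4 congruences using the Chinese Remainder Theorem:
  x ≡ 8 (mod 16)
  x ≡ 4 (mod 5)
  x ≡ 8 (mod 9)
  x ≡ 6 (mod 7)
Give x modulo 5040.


Product of moduli M = 16 · 5 · 9 · 7 = 5040.
Merge one congruence at a time:
  Start: x ≡ 8 (mod 16).
  Combine with x ≡ 4 (mod 5); new modulus lcm = 80.
    Write x = 8 + 16·t and substitute into x ≡ 4 (mod 5): 16·t ≡ 4 − 8 = -4 (mod 5).
    Reduce coefficients mod 5: 1·t ≡ 1 (mod 5).
    So t ≡ 1 (mod 5).
    Then x = 8 + 16·1 = 24, valid modulo lcm(16, 5) = 80: x ≡ 24 (mod 80).
  Combine with x ≡ 8 (mod 9); new modulus lcm = 720.
    Write x = 24 + 80·t and substitute into x ≡ 8 (mod 9): 80·t ≡ 8 − 24 = -16 (mod 9).
    Reduce coefficients mod 9: 8·t ≡ 2 (mod 9).
    The inverse of 8 mod 9 is 8 (since 8·8 = 64 = 7·9 + 1), so t ≡ 8·2 = 16 ≡ 7 (mod 9).
    Then x = 24 + 80·7 = 584, valid modulo lcm(80, 9) = 720: x ≡ 584 (mod 720).
  Combine with x ≡ 6 (mod 7); new modulus lcm = 5040.
    Write x = 584 + 720·t and substitute into x ≡ 6 (mod 7): 720·t ≡ 6 − 584 = -578 (mod 7).
    Reduce coefficients mod 7: 6·t ≡ 3 (mod 7).
    The inverse of 6 mod 7 is 6 (since 6·6 = 36 = 5·7 + 1), so t ≡ 6·3 = 18 ≡ 4 (mod 7).
    Then x = 584 + 720·4 = 3464, valid modulo lcm(720, 7) = 5040: x ≡ 3464 (mod 5040).
Verify against each original: 3464 mod 16 = 8, 3464 mod 5 = 4, 3464 mod 9 = 8, 3464 mod 7 = 6.

x ≡ 3464 (mod 5040).


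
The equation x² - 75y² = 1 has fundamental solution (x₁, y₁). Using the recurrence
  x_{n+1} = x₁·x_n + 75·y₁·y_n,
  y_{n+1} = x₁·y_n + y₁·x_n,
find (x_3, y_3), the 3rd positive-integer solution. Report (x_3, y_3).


Step 1: Find the fundamental solution (x₁, y₁) of x² - 75y² = 1.
  Expand √75 as a continued fraction. a₀ = ⌊√75⌋ = 8; iterate m_{k+1} = d_k·a_k − m_k, d_{k+1} = (75 − m_{k+1}²)/d_k, a_{k+1} = ⌊(a₀ + m_{k+1})/d_{k+1}⌋ (starting m₀ = 0, d₀ = 1), with convergents p_k = a_k·p_{k-1} + p_{k-2}, q_k = a_k·q_{k-1} + q_{k-2} (p₋₁ = 1, q₋₁ = 0):
  k = 0: a₀ = 8; p₀/q₀ = 8/1; p₀² − 75·q₀² = 64 − 75 = -11.
  k = 1: m = 8, d = 11, a = ⌊(8 + 8)/11⌋ = 1; p/q = (1·8 + 1)/(1·1 + 0) = 9/1; p² − 75·q² = 81 − 75 = 6.
  k = 2: m = 3, d = 6, a = ⌊(8 + 3)/6⌋ = 1; p/q = (1·9 + 8)/(1·1 + 1) = 17/2; p² − 75·q² = 289 − 300 = -11.
  k = 3: m = 3, d = 11, a = ⌊(8 + 3)/11⌋ = 1; p/q = (1·17 + 9)/(1·2 + 1) = 26/3; p² − 75·q² = 676 − 675 = 1.
  The first convergent with p² − 75·q² = 1 gives the fundamental solution (x₁, y₁) = (26, 3).
Step 2: Apply the recurrence (x_{n+1}, y_{n+1}) = (x₁x_n + 75y₁y_n, x₁y_n + y₁x_n) repeatedly.
  From (x_1, y_1) = (26, 3): x_2 = 26·26 + 75·3·3 = 1351; y_2 = 26·3 + 3·26 = 156.
  From (x_2, y_2) = (1351, 156): x_3 = 26·1351 + 75·3·156 = 70226; y_3 = 26·156 + 3·1351 = 8109.
Step 3: Verify x_3² - 75·y_3² = 4931691076 - 4931691075 = 1 (should be 1). ✓

(x_1, y_1) = (26, 3); (x_3, y_3) = (70226, 8109).


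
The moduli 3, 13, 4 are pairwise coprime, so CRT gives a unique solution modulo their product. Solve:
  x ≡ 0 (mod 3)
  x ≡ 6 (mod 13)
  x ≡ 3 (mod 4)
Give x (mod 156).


Moduli 3, 13, 4 are pairwise coprime; by CRT there is a unique solution modulo M = 3 · 13 · 4 = 156.
Solve pairwise, accumulating the modulus:
  Start with x ≡ 0 (mod 3).
  Combine with x ≡ 6 (mod 13): since gcd(3, 13) = 1, we get a unique residue mod 39.
    Write x = 0 + 3·t and substitute into x ≡ 6 (mod 13): 3·t ≡ 6 − 0 = 6 (mod 13).
    The inverse of 3 mod 13 is 9 (since 3·9 = 27 = 2·13 + 1), so t ≡ 9·6 = 54 ≡ 2 (mod 13).
    Then x = 0 + 3·2 = 6, valid modulo lcm(3, 13) = 39: x ≡ 6 (mod 39).
  Combine with x ≡ 3 (mod 4): since gcd(39, 4) = 1, we get a unique residue mod 156.
    Write x = 6 + 39·t and substitute into x ≡ 3 (mod 4): 39·t ≡ 3 − 6 = -3 (mod 4).
    Reduce coefficients mod 4: 3·t ≡ 1 (mod 4).
    The inverse of 3 mod 4 is 3 (since 3·3 = 9 = 2·4 + 1), so t ≡ 3·1 = 3 ≡ 3 (mod 4).
    Then x = 6 + 39·3 = 123, valid modulo lcm(39, 4) = 156: x ≡ 123 (mod 156).
Verify: 123 mod 3 = 0 ✓, 123 mod 13 = 6 ✓, 123 mod 4 = 3 ✓.

x ≡ 123 (mod 156).


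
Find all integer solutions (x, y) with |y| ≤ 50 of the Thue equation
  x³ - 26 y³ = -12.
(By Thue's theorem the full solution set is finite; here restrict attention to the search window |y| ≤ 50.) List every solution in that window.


The equation is x³ - 26y³ = -12. For fixed y, x³ = 26·y³ − 12, so a solution requires the RHS to be a perfect cube.
Strategy: iterate y from -50 to 50, compute RHS = 26·y³ − 12, and check whether it is a (positive or negative) perfect cube.
Check small values of y:
  y = 0: RHS = -12 is not a perfect cube.
  y = 1: RHS = 14 is not a perfect cube.
  y = -1: RHS = -38 is not a perfect cube.
  y = 2: RHS = 196 is not a perfect cube.
  y = -2: RHS = -220 is not a perfect cube.
  y = 3: RHS = 690 is not a perfect cube.
  y = -3: RHS = -714 is not a perfect cube.
Continuing the search up to |y| = 50 finds no solutions either.
No (x, y) in the scanned range satisfies the equation.

No integer solutions with |y| ≤ 50.


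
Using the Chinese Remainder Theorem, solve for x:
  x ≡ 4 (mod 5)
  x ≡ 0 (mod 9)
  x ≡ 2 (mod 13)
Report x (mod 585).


Moduli 5, 9, 13 are pairwise coprime; by CRT there is a unique solution modulo M = 5 · 9 · 13 = 585.
Solve pairwise, accumulating the modulus:
  Start with x ≡ 4 (mod 5).
  Combine with x ≡ 0 (mod 9): since gcd(5, 9) = 1, we get a unique residue mod 45.
    Write x = 4 + 5·t and substitute into x ≡ 0 (mod 9): 5·t ≡ 0 − 4 = -4 (mod 9).
    Reduce coefficients mod 9: 5·t ≡ 5 (mod 9).
    The inverse of 5 mod 9 is 2 (since 5·2 = 10 = 1·9 + 1), so t ≡ 2·5 = 10 ≡ 1 (mod 9).
    Then x = 4 + 5·1 = 9, valid modulo lcm(5, 9) = 45: x ≡ 9 (mod 45).
  Combine with x ≡ 2 (mod 13): since gcd(45, 13) = 1, we get a unique residue mod 585.
    Write x = 9 + 45·t and substitute into x ≡ 2 (mod 13): 45·t ≡ 2 − 9 = -7 (mod 13).
    Reduce coefficients mod 13: 6·t ≡ 6 (mod 13).
    The inverse of 6 mod 13 is 11 (since 6·11 = 66 = 5·13 + 1), so t ≡ 11·6 = 66 ≡ 1 (mod 13).
    Then x = 9 + 45·1 = 54, valid modulo lcm(45, 13) = 585: x ≡ 54 (mod 585).
Verify: 54 mod 5 = 4 ✓, 54 mod 9 = 0 ✓, 54 mod 13 = 2 ✓.

x ≡ 54 (mod 585).


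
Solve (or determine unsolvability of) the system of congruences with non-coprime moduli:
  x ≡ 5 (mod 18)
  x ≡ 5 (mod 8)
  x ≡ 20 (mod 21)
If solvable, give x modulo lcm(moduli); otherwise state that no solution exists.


Moduli 18, 8, 21 are not pairwise coprime, so CRT works modulo lcm(m_i) when all pairwise compatibility conditions hold.
Pairwise compatibility: gcd(m_i, m_j) must divide a_i - a_j for every pair.
Merge one congruence at a time:
  Start: x ≡ 5 (mod 18).
  Combine with x ≡ 5 (mod 8): gcd(18, 8) = 2; 5 - 5 = 0, which IS divisible by 2, so compatible.
    Write x = 5 + 18·t and substitute into x ≡ 5 (mod 8): 18·t ≡ 5 − 5 = 0 (mod 8).
    Divide the congruence (and modulus) by g = 2: 9·t ≡ 0 (mod 4).
    Reduce coefficients mod 4: 1·t ≡ 0 (mod 4).
    So t ≡ 0 (mod 4).
    Then x = 5 + 18·0 = 5, valid modulo lcm(18, 8) = 72: x ≡ 5 (mod 72).
  Combine with x ≡ 20 (mod 21): gcd(72, 21) = 3; 20 - 5 = 15, which IS divisible by 3, so compatible.
    Write x = 5 + 72·t and substitute into x ≡ 20 (mod 21): 72·t ≡ 20 − 5 = 15 (mod 21).
    Divide the congruence (and modulus) by g = 3: 24·t ≡ 5 (mod 7).
    Reduce coefficients mod 7: 3·t ≡ 5 (mod 7).
    The inverse of 3 mod 7 is 5 (since 3·5 = 15 = 2·7 + 1), so t ≡ 5·5 = 25 ≡ 4 (mod 7).
    Then x = 5 + 72·4 = 293, valid modulo lcm(72, 21) = 504: x ≡ 293 (mod 504).
Verify: 293 mod 18 = 5, 293 mod 8 = 5, 293 mod 21 = 20.

x ≡ 293 (mod 504).


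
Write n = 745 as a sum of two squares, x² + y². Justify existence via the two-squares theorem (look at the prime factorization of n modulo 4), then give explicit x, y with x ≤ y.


Step 1: Factor n = 745 = 5 · 149.
Step 2: Check the mod-4 condition on each prime factor: 5 ≡ 1 (mod 4), exponent 1; 149 ≡ 1 (mod 4), exponent 1.
All primes ≡ 3 (mod 4) appear to even exponent (or don't appear), so by the two-squares theorem n IS expressible as a sum of two squares.
Step 3: Build a representation. Here n = 5 · 149 is a product of primes ≡ 1 (mod 4). Each prime p ≡ 1 (mod 4) is itself a sum of two squares; find a² by testing p − a² for a perfect square:
  5: 5 − 1² = 4 = 2² ⇒ 5 = 1² + 2².
  149: 149 − 1² = 148, 149 − 2² = 145, 149 − 3² = 140, 149 − 4² = 133, 149 − 5² = 124, 149 − 6² = 113, 149 − 7² = 100 = 10² ⇒ 149 = 7² + 10².
  Combine using the Brahmagupta–Fibonacci identity (a² + b²)(c² + d²) = (ac − bd)² + (ad + bc)² = (ac + bd)² + (ad − bc)²:
  5 · 149 = 745: from (1² + 2²)(7² + 10²), take (1·7 − 2·10, 1·10 + 2·7) = (7 − 20, 10 + 14) = (-13, 24); dropping signs (only squares matter) gives (13, 24); check 13² + 24² = 169 + 576 = 745 ✓.
Step 4: Order so x ≤ y and verify: 13² + 24² = 169 + 576 = 745 = n. ✓

n = 745 = 13² + 24² (one valid representation with x ≤ y).


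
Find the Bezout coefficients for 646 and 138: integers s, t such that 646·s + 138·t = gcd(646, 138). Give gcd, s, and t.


Euclidean algorithm on (646, 138) — divide until remainder is 0:
  646 = 4 · 138 + 94
  138 = 1 · 94 + 44
  94 = 2 · 44 + 6
  44 = 7 · 6 + 2
  6 = 3 · 2 + 0
gcd(646, 138) = 2.
Track Bezout coefficients alongside the remainders: start with r₀ = 646 = a·1 + b·0 (s = 1, t = 0) and r₁ = 138 = a·0 + b·1 (s = 0, t = 1); each new remainder r_{k+1} = r_{k-1} − q_k·r_k inherits s_{k+1} = s_{k-1} − q_k·s_k, t_{k+1} = t_{k-1} − q_k·t_k, so r_k = a·s_k + b·t_k at every step:
  q = 4: r = 94, s = 1 − 4·0 = 1, t = 0 − 4·1 = -4  (check: 646·1 + 138·(-4) = 94)
  q = 1: r = 44, s = 0 − 1·1 = -1, t = 1 − 1·(-4) = 5  (check: 646·(-1) + 138·5 = 44)
  q = 2: r = 6, s = 1 − 2·(-1) = 3, t = -4 − 2·5 = -14  (check: 646·3 + 138·(-14) = 6)
  q = 7: r = 2, s = -1 − 7·3 = -22, t = 5 − 7·(-14) = 103  (check: 646·(-22) + 138·103 = 2)
The row with r = 2 (the gcd) gives the Bezout coefficients s = -22, t = 103.
Result: 646 · (-22) + 138 · (103) = 2.

gcd(646, 138) = 2; s = -22, t = 103 (check: 646·(-22) + 138·103 = 2).


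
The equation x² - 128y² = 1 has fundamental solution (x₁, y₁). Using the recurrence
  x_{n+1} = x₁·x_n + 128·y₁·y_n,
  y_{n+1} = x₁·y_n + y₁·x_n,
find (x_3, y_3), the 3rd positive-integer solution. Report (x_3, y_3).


Step 1: Find the fundamental solution (x₁, y₁) of x² - 128y² = 1.
  Expand √128 as a continued fraction. a₀ = ⌊√128⌋ = 11; iterate m_{k+1} = d_k·a_k − m_k, d_{k+1} = (128 − m_{k+1}²)/d_k, a_{k+1} = ⌊(a₀ + m_{k+1})/d_{k+1}⌋ (starting m₀ = 0, d₀ = 1), with convergents p_k = a_k·p_{k-1} + p_{k-2}, q_k = a_k·q_{k-1} + q_{k-2} (p₋₁ = 1, q₋₁ = 0):
  k = 0: a₀ = 11; p₀/q₀ = 11/1; p₀² − 128·q₀² = 121 − 128 = -7.
  k = 1: m = 11, d = 7, a = ⌊(11 + 11)/7⌋ = 3; p/q = (3·11 + 1)/(3·1 + 0) = 34/3; p² − 128·q² = 1156 − 1152 = 4.
  k = 2: m = 10, d = 4, a = ⌊(11 + 10)/4⌋ = 5; p/q = (5·34 + 11)/(5·3 + 1) = 181/16; p² − 128·q² = 32761 − 32768 = -7.
  k = 3: m = 10, d = 7, a = ⌊(11 + 10)/7⌋ = 3; p/q = (3·181 + 34)/(3·16 + 3) = 577/51; p² − 128·q² = 332929 − 332928 = 1.
  The first convergent with p² − 128·q² = 1 gives the fundamental solution (x₁, y₁) = (577, 51).
Step 2: Apply the recurrence (x_{n+1}, y_{n+1}) = (x₁x_n + 128y₁y_n, x₁y_n + y₁x_n) repeatedly.
  From (x_1, y_1) = (577, 51): x_2 = 577·577 + 128·51·51 = 665857; y_2 = 577·51 + 51·577 = 58854.
  From (x_2, y_2) = (665857, 58854): x_3 = 577·665857 + 128·51·58854 = 768398401; y_3 = 577·58854 + 51·665857 = 67917465.
Step 3: Verify x_3² - 128·y_3² = 590436102659356801 - 590436102659356800 = 1 (should be 1). ✓

(x_1, y_1) = (577, 51); (x_3, y_3) = (768398401, 67917465).


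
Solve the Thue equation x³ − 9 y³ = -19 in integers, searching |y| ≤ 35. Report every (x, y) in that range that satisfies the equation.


The equation is x³ - 9y³ = -19. For fixed y, x³ = 9·y³ − 19, so a solution requires the RHS to be a perfect cube.
Strategy: iterate y from -35 to 35, compute RHS = 9·y³ − 19, and check whether it is a (positive or negative) perfect cube.
Check small values of y:
  y = 0: RHS = -19 is not a perfect cube.
  y = 1: RHS = -10 is not a perfect cube.
  y = -1: RHS = -28 is not a perfect cube.
  y = 2: RHS = 53 is not a perfect cube.
  y = -2: RHS = -91 is not a perfect cube.
  y = 3: RHS = 224 is not a perfect cube.
  y = -3: RHS = -262 is not a perfect cube.
Continuing the search up to |y| = 35 finds no solutions either.
No (x, y) in the scanned range satisfies the equation.

No integer solutions with |y| ≤ 35.


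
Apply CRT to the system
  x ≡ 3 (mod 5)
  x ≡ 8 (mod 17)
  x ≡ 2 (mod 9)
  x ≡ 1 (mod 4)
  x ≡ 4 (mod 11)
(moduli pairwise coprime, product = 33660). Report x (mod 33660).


Product of moduli M = 5 · 17 · 9 · 4 · 11 = 33660.
Merge one congruence at a time:
  Start: x ≡ 3 (mod 5).
  Combine with x ≡ 8 (mod 17); new modulus lcm = 85.
    Write x = 3 + 5·t and substitute into x ≡ 8 (mod 17): 5·t ≡ 8 − 3 = 5 (mod 17).
    The inverse of 5 mod 17 is 7 (since 5·7 = 35 = 2·17 + 1), so t ≡ 7·5 = 35 ≡ 1 (mod 17).
    Then x = 3 + 5·1 = 8, valid modulo lcm(5, 17) = 85: x ≡ 8 (mod 85).
  Combine with x ≡ 2 (mod 9); new modulus lcm = 765.
    Write x = 8 + 85·t and substitute into x ≡ 2 (mod 9): 85·t ≡ 2 − 8 = -6 (mod 9).
    Reduce coefficients mod 9: 4·t ≡ 3 (mod 9).
    The inverse of 4 mod 9 is 7 (since 4·7 = 28 = 3·9 + 1), so t ≡ 7·3 = 21 ≡ 3 (mod 9).
    Then x = 8 + 85·3 = 263, valid modulo lcm(85, 9) = 765: x ≡ 263 (mod 765).
  Combine with x ≡ 1 (mod 4); new modulus lcm = 3060.
    Write x = 263 + 765·t and substitute into x ≡ 1 (mod 4): 765·t ≡ 1 − 263 = -262 (mod 4).
    Reduce coefficients mod 4: 1·t ≡ 2 (mod 4).
    So t ≡ 2 (mod 4).
    Then x = 263 + 765·2 = 1793, valid modulo lcm(765, 4) = 3060: x ≡ 1793 (mod 3060).
  Combine with x ≡ 4 (mod 11); new modulus lcm = 33660.
    Write x = 1793 + 3060·t and substitute into x ≡ 4 (mod 11): 3060·t ≡ 4 − 1793 = -1789 (mod 11).
    Reduce coefficients mod 11: 2·t ≡ 4 (mod 11).
    The inverse of 2 mod 11 is 6 (since 2·6 = 12 = 1·11 + 1), so t ≡ 6·4 = 24 ≡ 2 (mod 11).
    Then x = 1793 + 3060·2 = 7913, valid modulo lcm(3060, 11) = 33660: x ≡ 7913 (mod 33660).
Verify against each original: 7913 mod 5 = 3, 7913 mod 17 = 8, 7913 mod 9 = 2, 7913 mod 4 = 1, 7913 mod 11 = 4.

x ≡ 7913 (mod 33660).


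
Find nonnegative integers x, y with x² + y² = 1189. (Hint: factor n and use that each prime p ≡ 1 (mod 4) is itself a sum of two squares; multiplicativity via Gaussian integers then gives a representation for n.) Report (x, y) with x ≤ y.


Step 1: Factor n = 1189 = 29 · 41.
Step 2: Check the mod-4 condition on each prime factor: 29 ≡ 1 (mod 4), exponent 1; 41 ≡ 1 (mod 4), exponent 1.
All primes ≡ 3 (mod 4) appear to even exponent (or don't appear), so by the two-squares theorem n IS expressible as a sum of two squares.
Step 3: Build a representation. Here n = 29 · 41 is a product of primes ≡ 1 (mod 4). Each prime p ≡ 1 (mod 4) is itself a sum of two squares; find a² by testing p − a² for a perfect square:
  29: 29 − 1² = 28, 29 − 2² = 25 = 5² ⇒ 29 = 2² + 5².
  41: 41 − 1² = 40, 41 − 2² = 37, 41 − 3² = 32, 41 − 4² = 25 = 5² ⇒ 41 = 4² + 5².
  Combine using the Brahmagupta–Fibonacci identity (a² + b²)(c² + d²) = (ac − bd)² + (ad + bc)² = (ac + bd)² + (ad − bc)²:
  29 · 41 = 1189: from (2² + 5²)(4² + 5²), take (2·4 − 5·5, 2·5 + 5·4) = (8 − 25, 10 + 20) = (-17, 30); dropping signs (only squares matter) gives (17, 30); check 17² + 30² = 289 + 900 = 1189 ✓.
Step 4: Order so x ≤ y and verify: 17² + 30² = 289 + 900 = 1189 = n. ✓

n = 1189 = 17² + 30² (one valid representation with x ≤ y).
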